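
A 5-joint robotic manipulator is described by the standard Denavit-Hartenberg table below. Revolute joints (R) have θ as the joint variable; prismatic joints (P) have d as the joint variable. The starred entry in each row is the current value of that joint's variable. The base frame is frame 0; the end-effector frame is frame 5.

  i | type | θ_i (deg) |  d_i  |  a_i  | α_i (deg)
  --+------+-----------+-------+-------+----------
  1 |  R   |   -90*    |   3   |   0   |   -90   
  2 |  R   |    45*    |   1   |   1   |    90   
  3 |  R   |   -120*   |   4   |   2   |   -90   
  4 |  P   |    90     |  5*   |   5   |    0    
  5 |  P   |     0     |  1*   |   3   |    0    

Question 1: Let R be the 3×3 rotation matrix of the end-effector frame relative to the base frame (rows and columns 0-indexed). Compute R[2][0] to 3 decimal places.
-0.707

End-effector x-axis (col 0 of R) = (-0.0000,0.7071,-0.7071)
R[2][0] = -0.7071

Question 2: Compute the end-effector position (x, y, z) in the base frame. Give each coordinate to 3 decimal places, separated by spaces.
-3.732 -0.846 -3.503

after link 1: o_1 = (0.0000, 0.0000, 3.0000)
after link 2: o_2 = (1.0000, -0.7071, 2.2929)
after link 3: o_3 = (-0.7321, -2.8284, 5.8284)
after link 4: o_4 = (-3.2321, -2.3548, -0.7690)
after link 5: o_5 = (-3.7321, -0.8458, -3.5027)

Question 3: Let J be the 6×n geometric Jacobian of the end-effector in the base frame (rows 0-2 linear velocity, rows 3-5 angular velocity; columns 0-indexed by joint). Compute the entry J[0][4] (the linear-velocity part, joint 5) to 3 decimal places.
prismatic axis z_4 = (-0.5000,-0.6124,-0.6124)
J_v[:, 4] = z_4; J_ω[:, 4] = (0,0,0)
entry J[0][4] = -0.5000

-0.500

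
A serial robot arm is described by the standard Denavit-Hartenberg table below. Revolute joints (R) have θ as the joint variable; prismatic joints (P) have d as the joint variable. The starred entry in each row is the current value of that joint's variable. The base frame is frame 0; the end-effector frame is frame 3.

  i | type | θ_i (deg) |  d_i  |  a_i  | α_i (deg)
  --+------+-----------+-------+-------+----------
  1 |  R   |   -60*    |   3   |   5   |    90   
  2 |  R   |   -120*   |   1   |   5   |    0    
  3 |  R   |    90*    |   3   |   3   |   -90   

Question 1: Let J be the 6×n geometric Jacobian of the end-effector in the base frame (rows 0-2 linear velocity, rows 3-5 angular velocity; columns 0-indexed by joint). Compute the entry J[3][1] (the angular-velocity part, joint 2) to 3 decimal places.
-0.866

axis z_1 = (-0.8660,-0.5000,0.0000); lever o_n−o_1 = (-3.4151,-2.0849,-5.8301)
cross product → J_v[:, 1] = (2.9151,-5.0490,0.0981)
J_ω[:, 1] = z_1
entry J[3][1] = -0.8660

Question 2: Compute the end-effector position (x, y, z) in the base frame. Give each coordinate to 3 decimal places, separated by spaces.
-0.915 -6.415 -2.830

after link 1: o_1 = (2.5000, -4.3301, 3.0000)
after link 2: o_2 = (0.3840, -2.6651, -1.3301)
after link 3: o_3 = (-0.9151, -6.4151, -2.8301)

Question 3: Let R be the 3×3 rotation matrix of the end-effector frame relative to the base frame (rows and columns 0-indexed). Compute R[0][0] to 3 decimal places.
End-effector x-axis (col 0 of R) = (0.4330,-0.7500,-0.5000)
R[0][0] = 0.4330

0.433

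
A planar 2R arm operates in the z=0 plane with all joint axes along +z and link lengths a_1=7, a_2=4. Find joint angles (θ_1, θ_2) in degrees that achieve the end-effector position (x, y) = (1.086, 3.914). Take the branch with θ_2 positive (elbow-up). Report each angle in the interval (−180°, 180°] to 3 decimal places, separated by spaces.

45.003 150.008

cos θ_2 = (16.4988−7²−4²)/(2·7·4) = -0.8661; θ_2 = 150.0077° (elbow-up)
β = atan2(3.9140,1.0860) = 74.4925°; ψ = atan2(1.9995,3.5356) = 29.4898°
θ_1 = β − ψ = 45.0027°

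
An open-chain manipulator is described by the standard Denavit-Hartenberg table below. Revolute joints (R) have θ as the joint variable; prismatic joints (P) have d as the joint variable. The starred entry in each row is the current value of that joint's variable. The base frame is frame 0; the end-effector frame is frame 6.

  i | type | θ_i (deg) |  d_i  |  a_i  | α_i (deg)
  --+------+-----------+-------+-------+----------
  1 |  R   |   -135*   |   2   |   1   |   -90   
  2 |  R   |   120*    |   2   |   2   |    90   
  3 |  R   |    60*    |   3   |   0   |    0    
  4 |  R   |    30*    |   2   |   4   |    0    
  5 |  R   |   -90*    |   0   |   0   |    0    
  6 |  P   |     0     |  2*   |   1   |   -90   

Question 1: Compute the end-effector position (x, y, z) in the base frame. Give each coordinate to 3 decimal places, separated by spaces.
after link 1: o_1 = (-0.7071, -0.7071, 2.0000)
after link 2: o_2 = (1.4142, -1.4142, 0.2679)
after link 3: o_3 = (-0.4229, -3.2513, -1.2321)
after link 4: o_4 = (1.1808, -7.3045, -2.2321)
after link 5: o_5 = (1.1808, -7.3045, -2.2321)
after link 6: o_6 = (0.3096, -8.1757, -4.0981)

0.310 -8.176 -4.098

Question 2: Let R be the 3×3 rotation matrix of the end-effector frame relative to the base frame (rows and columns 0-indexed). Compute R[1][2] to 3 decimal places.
-0.707

End-effector z-axis (col 2 of R) = (0.7071,-0.7071,-0.0000)
R[1][2] = -0.7071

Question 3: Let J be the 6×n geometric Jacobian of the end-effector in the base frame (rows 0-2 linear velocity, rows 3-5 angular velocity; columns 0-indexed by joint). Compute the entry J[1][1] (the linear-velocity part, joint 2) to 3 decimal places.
axis z_1 = (0.7071,-0.7071,0.0000); lever o_n−o_1 = (1.0167,-7.4686,-6.0981)
cross product → J_v[:, 1] = (4.3120,4.3120,-4.5622)
J_ω[:, 1] = z_1
entry J[1][1] = 4.3120

4.312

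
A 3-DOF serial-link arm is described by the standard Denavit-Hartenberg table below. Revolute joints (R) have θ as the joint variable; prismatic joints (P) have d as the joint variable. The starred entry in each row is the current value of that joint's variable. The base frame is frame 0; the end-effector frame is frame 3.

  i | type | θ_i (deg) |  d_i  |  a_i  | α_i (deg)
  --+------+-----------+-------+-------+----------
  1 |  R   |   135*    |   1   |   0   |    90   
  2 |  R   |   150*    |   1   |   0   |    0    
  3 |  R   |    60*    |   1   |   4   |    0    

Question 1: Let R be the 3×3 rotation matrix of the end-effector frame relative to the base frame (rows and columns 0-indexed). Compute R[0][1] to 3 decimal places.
-0.354

End-effector y-axis (col 1 of R) = (-0.3536,0.3536,-0.8660)
R[0][1] = -0.3536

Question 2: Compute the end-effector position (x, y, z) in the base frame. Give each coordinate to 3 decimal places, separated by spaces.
3.864 -1.035 -1.000

after link 1: o_1 = (0.0000, 0.0000, 1.0000)
after link 2: o_2 = (0.7071, 0.7071, 1.0000)
after link 3: o_3 = (3.8637, -1.0353, -1.0000)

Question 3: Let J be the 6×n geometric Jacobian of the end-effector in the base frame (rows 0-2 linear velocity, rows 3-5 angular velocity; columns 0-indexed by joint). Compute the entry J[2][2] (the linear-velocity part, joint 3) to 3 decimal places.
axis z_2 = (0.7071,0.7071,0.0000); lever o_n−o_2 = (3.1566,-1.7424,-2.0000)
cross product → J_v[:, 2] = (-1.4142,1.4142,-3.4641)
J_ω[:, 2] = z_2
entry J[2][2] = -3.4641

-3.464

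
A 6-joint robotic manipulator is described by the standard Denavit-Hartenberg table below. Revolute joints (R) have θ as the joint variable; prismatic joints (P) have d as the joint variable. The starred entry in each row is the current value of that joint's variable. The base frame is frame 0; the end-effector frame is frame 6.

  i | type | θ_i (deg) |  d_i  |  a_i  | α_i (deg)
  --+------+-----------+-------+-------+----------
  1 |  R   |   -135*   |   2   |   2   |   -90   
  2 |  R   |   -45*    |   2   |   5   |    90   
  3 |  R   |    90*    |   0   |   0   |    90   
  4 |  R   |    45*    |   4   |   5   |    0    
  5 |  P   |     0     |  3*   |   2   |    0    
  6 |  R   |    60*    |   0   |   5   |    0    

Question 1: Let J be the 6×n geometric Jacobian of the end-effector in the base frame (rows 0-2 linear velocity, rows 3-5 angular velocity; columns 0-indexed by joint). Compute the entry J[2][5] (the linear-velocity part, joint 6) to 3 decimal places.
axis z_5 = (-0.5000,-0.5000,0.7071); lever o_n−o_5 = (1.4998,3.3299,3.4151)
cross product → J_v[:, 5] = (-4.0621,2.7680,-0.9151)
J_ω[:, 5] = z_5
entry J[2][5] = -0.9151

-0.915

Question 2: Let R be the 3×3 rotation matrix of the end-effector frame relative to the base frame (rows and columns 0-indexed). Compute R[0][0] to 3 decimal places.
End-effector x-axis (col 0 of R) = (0.3000,0.6660,0.6830)
R[0][0] = 0.3000

0.300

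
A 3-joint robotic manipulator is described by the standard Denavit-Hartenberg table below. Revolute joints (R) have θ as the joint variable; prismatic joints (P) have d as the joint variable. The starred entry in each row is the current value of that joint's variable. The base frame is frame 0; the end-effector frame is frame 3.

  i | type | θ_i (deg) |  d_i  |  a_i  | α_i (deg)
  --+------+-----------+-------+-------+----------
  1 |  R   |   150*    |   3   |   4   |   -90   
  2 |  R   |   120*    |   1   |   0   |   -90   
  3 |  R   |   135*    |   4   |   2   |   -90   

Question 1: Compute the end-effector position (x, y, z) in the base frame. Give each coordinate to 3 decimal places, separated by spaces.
after link 1: o_1 = (-3.4641, 2.0000, 3.0000)
after link 2: o_2 = (-3.9641, 1.1340, 3.0000)
after link 3: o_3 = (-0.8694, 0.9802, 6.2247)

-0.869 0.980 6.225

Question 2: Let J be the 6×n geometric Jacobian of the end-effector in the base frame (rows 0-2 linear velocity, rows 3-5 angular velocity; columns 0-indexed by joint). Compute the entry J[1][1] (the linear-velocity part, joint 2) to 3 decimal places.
axis z_1 = (-0.5000,-0.8660,0.0000); lever o_n−o_1 = (2.5947,-1.0198,3.2247)
cross product → J_v[:, 1] = (-2.7927,1.6124,2.7570)
J_ω[:, 1] = z_1
entry J[1][1] = 1.6124

1.612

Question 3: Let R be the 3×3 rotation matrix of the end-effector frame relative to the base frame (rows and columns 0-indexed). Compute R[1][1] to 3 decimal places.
0.433

End-effector y-axis (col 1 of R) = (-0.7500,0.4330,-0.5000)
R[1][1] = 0.4330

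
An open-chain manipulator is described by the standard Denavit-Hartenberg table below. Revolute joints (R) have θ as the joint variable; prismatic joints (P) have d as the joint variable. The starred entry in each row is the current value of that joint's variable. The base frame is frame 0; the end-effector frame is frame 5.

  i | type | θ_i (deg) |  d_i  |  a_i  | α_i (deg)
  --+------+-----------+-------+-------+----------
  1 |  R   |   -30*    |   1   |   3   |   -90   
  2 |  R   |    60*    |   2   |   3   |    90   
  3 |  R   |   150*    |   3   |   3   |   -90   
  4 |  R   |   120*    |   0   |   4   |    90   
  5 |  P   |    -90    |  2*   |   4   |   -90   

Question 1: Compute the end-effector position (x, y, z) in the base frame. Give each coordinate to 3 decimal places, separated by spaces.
after link 1: o_1 = (2.5981, -1.5000, 1.0000)
after link 2: o_2 = (4.8971, -0.5179, -1.5981)
after link 3: o_3 = (6.7721, 0.1316, 2.1519)
after link 4: o_4 = (4.4240, 0.3325, -1.0801)
after link 5: o_5 = (6.0556, 4.3905, -2.0131)

6.056 4.391 -2.013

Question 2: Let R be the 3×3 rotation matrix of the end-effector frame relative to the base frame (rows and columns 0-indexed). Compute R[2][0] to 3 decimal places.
-0.433

End-effector x-axis (col 0 of R) = (0.6495,0.6250,-0.4330)
R[2][0] = -0.4330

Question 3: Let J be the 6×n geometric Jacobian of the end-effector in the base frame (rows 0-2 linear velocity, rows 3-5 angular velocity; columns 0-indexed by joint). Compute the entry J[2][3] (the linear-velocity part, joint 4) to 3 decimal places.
-3.214

axis z_3 = (-0.6495,-0.6250,0.4330); lever o_n−o_3 = (-0.7165,4.2590,-4.1651)
cross product → J_v[:, 3] = (0.7590,-3.0155,-3.2141)
J_ω[:, 3] = z_3
entry J[2][3] = -3.2141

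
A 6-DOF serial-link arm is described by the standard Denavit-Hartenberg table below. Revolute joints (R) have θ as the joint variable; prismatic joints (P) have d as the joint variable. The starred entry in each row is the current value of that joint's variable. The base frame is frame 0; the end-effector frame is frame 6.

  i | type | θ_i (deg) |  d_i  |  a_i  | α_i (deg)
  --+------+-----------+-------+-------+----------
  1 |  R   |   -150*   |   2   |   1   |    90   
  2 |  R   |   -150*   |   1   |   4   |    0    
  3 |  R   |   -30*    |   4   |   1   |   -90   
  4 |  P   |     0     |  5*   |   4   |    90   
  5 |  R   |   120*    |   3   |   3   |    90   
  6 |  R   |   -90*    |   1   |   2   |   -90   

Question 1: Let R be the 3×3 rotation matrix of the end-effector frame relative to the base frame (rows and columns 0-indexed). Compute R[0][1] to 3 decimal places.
-0.750

End-effector y-axis (col 1 of R) = (-0.7500,-0.4330,0.5000)
R[0][1] = -0.7500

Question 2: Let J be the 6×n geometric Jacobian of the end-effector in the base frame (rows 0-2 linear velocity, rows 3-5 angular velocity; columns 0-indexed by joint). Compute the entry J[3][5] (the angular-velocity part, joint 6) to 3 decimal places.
axis z_5 = (0.7500,0.4330,-0.5000); lever o_n−o_5 = (1.7500,-1.2990,-0.5000)
cross product → J_v[:, 5] = (-0.8660,-0.5000,-1.7321)
J_ω[:, 5] = z_5
entry J[3][5] = 0.7500

0.750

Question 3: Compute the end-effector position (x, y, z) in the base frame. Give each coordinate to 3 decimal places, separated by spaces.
after link 1: o_1 = (-0.8660, -0.5000, 2.0000)
after link 2: o_2 = (1.6340, 2.0981, 0.0000)
after link 3: o_3 = (0.5000, 6.0622, 0.0000)
after link 4: o_4 = (3.9641, 8.0622, -5.0000)
after link 5: o_5 = (1.1651, 9.9103, -7.5981)
after link 6: o_6 = (2.9151, 8.6112, -8.0981)

2.915 8.611 -8.098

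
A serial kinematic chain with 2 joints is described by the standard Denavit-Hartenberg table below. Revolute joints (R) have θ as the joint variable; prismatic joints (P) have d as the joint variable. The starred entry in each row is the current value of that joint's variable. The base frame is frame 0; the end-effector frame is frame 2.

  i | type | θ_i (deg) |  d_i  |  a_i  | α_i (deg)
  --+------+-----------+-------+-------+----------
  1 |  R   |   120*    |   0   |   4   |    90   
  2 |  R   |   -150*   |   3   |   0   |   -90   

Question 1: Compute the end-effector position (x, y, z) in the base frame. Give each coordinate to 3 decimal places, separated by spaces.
0.598 4.964 0.000

after link 1: o_1 = (-2.0000, 3.4641, 0.0000)
after link 2: o_2 = (0.5981, 4.9641, 0.0000)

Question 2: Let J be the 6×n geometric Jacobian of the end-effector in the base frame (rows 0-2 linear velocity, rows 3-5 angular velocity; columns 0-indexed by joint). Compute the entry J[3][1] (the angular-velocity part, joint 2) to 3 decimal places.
0.866

axis z_1 = (0.8660,0.5000,0.0000); lever o_n−o_1 = (2.5981,1.5000,0.0000)
cross product → J_v[:, 1] = (-0.0000,0.0000,0.0000)
J_ω[:, 1] = z_1
entry J[3][1] = 0.8660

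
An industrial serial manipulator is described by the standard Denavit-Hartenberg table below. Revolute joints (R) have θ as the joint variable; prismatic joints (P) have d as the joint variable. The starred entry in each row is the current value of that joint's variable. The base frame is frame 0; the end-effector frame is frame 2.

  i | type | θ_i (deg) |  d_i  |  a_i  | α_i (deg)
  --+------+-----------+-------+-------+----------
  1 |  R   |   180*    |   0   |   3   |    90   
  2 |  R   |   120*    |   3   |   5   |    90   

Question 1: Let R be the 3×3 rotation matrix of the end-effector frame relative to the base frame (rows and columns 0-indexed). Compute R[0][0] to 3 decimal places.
End-effector x-axis (col 0 of R) = (0.5000,-0.0000,0.8660)
R[0][0] = 0.5000

0.500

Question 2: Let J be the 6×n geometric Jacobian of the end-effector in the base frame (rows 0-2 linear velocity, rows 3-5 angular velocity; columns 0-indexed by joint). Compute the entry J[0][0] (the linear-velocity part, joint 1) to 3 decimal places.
axis z_0 = ẑ; lever o_n−o_0 = (-0.5000,3.0000,4.3301)
cross product → J_v[:, 0] = (-3.0000,-0.5000,0.0000)
J_ω[:, 0] = z_0
entry J[0][0] = -3.0000

-3.000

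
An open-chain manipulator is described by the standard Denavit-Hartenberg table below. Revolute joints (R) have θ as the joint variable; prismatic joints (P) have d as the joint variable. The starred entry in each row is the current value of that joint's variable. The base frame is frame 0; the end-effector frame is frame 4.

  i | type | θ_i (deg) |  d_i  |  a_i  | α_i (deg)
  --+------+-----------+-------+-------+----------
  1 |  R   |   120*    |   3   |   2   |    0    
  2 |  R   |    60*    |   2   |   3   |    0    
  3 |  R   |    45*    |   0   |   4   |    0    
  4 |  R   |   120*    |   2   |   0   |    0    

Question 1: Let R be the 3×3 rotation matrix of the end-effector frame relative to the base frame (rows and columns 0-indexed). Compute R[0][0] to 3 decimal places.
0.966

End-effector x-axis (col 0 of R) = (0.9659,-0.2588,0.0000)
R[0][0] = 0.9659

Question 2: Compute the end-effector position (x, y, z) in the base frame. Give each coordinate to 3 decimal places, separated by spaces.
-6.828 -1.096 7.000

after link 1: o_1 = (-1.0000, 1.7321, 3.0000)
after link 2: o_2 = (-4.0000, 1.7321, 5.0000)
after link 3: o_3 = (-6.8284, -1.0964, 5.0000)
after link 4: o_4 = (-6.8284, -1.0964, 7.0000)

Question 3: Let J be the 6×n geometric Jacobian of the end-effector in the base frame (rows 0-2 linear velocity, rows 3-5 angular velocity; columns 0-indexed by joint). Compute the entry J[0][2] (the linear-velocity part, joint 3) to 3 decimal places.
2.828

axis z_2 = (0.0000,0.0000,1.0000); lever o_n−o_2 = (-2.8284,-2.8284,2.0000)
cross product → J_v[:, 2] = (2.8284,-2.8284,0.0000)
J_ω[:, 2] = z_2
entry J[0][2] = 2.8284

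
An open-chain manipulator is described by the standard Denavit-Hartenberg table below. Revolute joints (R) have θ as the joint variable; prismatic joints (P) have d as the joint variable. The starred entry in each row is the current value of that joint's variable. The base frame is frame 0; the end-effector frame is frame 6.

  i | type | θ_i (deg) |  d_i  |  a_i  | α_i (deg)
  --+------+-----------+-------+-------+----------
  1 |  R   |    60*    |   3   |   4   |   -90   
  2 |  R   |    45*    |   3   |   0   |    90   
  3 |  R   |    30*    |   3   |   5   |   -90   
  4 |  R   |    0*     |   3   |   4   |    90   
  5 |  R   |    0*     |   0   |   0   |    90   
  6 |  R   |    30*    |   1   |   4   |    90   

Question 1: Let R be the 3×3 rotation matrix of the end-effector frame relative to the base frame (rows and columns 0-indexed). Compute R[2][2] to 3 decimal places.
-0.919

End-effector z-axis (col 2 of R) = (-0.3696,-0.1402,-0.9186)
R[2][2] = -0.9186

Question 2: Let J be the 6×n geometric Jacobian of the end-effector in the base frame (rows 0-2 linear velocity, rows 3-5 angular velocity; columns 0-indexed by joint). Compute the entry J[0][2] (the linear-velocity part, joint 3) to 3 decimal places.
-11.298

axis z_2 = (0.3536,0.6124,0.7071); lever o_n−o_2 = (-1.6666,13.0416,-3.3900)
cross product → J_v[:, 2] = (-11.2978,0.0201,5.6315)
J_ω[:, 2] = z_2
entry J[0][2] = -11.2978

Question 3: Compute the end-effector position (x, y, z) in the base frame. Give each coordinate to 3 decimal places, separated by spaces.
after link 1: o_1 = (2.0000, 3.4641, 3.0000)
after link 2: o_2 = (-0.5981, 4.9641, 3.0000)
after link 3: o_3 = (-0.1715, 10.7029, 2.0595)
after link 4: o_4 = (-3.4592, 14.2047, 0.6706)
after link 5: o_5 = (-3.4592, 14.2047, 0.6706)
after link 6: o_6 = (-2.2646, 18.0057, -0.3900)

-2.265 18.006 -0.390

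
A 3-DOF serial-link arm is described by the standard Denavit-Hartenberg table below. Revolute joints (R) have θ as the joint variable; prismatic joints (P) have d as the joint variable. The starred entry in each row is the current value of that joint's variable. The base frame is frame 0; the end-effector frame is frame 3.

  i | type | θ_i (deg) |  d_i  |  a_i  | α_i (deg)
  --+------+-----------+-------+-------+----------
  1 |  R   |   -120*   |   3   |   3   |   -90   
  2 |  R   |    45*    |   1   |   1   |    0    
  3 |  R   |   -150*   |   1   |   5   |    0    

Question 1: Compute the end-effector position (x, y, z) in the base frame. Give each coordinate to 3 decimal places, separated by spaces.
after link 1: o_1 = (-1.5000, -2.5981, 3.0000)
after link 2: o_2 = (-0.9875, -3.7104, 2.2929)
after link 3: o_3 = (0.5255, -3.0897, 7.1225)

0.526 -3.090 7.123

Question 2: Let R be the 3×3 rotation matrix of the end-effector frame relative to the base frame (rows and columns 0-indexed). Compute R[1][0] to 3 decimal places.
0.224

End-effector x-axis (col 0 of R) = (0.1294,0.2241,0.9659)
R[1][0] = 0.2241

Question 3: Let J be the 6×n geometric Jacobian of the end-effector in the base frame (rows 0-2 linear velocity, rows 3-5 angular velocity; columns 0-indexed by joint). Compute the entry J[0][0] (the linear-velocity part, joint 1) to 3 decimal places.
3.090

axis z_0 = ẑ; lever o_n−o_0 = (0.5255,-3.0897,7.1225)
cross product → J_v[:, 0] = (3.0897,0.5255,-0.0000)
J_ω[:, 0] = z_0
entry J[0][0] = 3.0897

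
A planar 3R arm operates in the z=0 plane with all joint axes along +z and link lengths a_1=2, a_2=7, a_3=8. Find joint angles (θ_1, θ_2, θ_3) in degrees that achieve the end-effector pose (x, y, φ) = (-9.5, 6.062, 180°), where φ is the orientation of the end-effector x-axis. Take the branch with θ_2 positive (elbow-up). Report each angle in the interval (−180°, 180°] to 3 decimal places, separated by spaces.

wrist centre = target − a_3·(cos φ, sin φ) = (-1.5000, 6.0620)
cos θ_2 = (38.9978−2²−7²)/(2·2·7) = -0.5001; θ_2 = 120.0051° (elbow-up)
β = atan2(6.0620,-1.5000) = 103.8983°; ψ = atan2(6.0619,-1.5005) = 103.9034°
θ_1 = β − ψ = -0.0051°
θ_3 = φ − θ_1 − θ_2 = 60.0000° (wrapped to (-180°,180°])

-0.005 120.005 60.000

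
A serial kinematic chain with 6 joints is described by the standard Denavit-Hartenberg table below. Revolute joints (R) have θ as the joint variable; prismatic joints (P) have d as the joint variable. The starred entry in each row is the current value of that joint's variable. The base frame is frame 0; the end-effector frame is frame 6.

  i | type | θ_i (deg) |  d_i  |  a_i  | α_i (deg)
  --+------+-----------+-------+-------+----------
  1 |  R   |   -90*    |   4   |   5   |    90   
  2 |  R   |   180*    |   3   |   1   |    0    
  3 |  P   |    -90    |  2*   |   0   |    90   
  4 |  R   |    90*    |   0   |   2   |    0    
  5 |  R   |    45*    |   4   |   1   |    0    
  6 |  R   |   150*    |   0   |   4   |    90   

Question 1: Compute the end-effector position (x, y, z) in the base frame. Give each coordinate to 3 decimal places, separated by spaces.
-3.843 -8.000 4.328

after link 1: o_1 = (0.0000, -5.0000, 4.0000)
after link 2: o_2 = (-3.0000, -4.0000, 4.0000)
after link 3: o_3 = (-5.0000, -4.0000, 4.0000)
after link 4: o_4 = (-7.0000, -4.0000, 4.0000)
after link 5: o_5 = (-7.7071, -8.0000, 3.2929)
after link 6: o_6 = (-3.8434, -8.0000, 4.3282)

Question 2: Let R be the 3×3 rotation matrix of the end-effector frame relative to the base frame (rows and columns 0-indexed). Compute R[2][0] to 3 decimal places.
End-effector x-axis (col 0 of R) = (0.9659,-0.0000,0.2588)
R[2][0] = 0.2588

0.259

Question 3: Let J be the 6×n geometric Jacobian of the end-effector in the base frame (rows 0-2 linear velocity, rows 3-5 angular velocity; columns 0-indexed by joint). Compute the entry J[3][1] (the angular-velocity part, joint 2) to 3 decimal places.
axis z_1 = (-1.0000,-0.0000,0.0000); lever o_n−o_1 = (-3.8434,-3.0000,0.3282)
cross product → J_v[:, 1] = (0.0000,0.3282,3.0000)
J_ω[:, 1] = z_1
entry J[3][1] = -1.0000

-1.000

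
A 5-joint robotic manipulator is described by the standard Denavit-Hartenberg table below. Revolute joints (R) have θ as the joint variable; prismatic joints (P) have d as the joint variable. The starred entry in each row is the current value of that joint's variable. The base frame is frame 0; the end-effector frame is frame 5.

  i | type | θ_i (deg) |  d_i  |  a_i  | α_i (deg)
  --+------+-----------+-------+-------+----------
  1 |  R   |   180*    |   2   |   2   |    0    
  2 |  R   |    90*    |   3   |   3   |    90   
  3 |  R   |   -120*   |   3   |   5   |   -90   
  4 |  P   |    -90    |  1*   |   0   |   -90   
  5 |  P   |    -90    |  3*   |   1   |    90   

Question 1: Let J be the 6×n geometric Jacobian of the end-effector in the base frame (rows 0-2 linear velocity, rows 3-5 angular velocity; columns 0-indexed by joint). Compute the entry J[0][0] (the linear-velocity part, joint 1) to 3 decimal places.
axis z_0 = ẑ; lever o_n−o_0 = (-5.0000,-0.7321,-2.9282)
cross product → J_v[:, 0] = (0.7321,-5.0000,0.0000)
J_ω[:, 0] = z_0
entry J[0][0] = 0.7321

0.732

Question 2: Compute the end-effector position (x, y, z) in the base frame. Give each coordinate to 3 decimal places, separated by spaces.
after link 1: o_1 = (-2.0000, 0.0000, 2.0000)
after link 2: o_2 = (-2.0000, -3.0000, 5.0000)
after link 3: o_3 = (-5.0000, -0.5000, 0.6699)
after link 4: o_4 = (-5.0000, -1.3660, 0.1699)
after link 5: o_5 = (-5.0000, -0.7321, -2.9282)

-5.000 -0.732 -2.928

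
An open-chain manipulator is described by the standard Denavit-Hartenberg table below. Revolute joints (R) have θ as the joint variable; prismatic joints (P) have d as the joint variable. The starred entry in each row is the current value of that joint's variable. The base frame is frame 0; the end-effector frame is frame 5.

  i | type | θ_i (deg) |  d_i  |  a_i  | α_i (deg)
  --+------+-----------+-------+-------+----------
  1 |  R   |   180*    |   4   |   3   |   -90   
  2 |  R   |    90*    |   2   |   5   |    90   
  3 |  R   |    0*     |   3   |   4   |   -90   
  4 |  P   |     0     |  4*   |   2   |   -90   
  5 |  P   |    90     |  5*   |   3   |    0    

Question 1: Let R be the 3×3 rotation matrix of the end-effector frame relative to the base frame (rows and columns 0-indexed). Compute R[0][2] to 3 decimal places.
End-effector z-axis (col 2 of R) = (1.0000,-0.0000,-0.0000)
R[0][2] = 1.0000

1.000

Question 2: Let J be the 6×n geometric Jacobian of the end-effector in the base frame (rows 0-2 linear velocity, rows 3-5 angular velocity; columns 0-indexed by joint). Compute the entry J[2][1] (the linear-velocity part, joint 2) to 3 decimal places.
2.000

axis z_1 = (-0.0000,-1.0000,0.0000); lever o_n−o_1 = (2.0000,-3.0000,-11.0000)
cross product → J_v[:, 1] = (11.0000,-0.0000,2.0000)
J_ω[:, 1] = z_1
entry J[2][1] = 2.0000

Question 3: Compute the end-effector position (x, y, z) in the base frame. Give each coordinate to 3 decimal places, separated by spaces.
-1.000 -3.000 -7.000

after link 1: o_1 = (-3.0000, 0.0000, 4.0000)
after link 2: o_2 = (-3.0000, -2.0000, -1.0000)
after link 3: o_3 = (-6.0000, -2.0000, -5.0000)
after link 4: o_4 = (-6.0000, -6.0000, -7.0000)
after link 5: o_5 = (-1.0000, -3.0000, -7.0000)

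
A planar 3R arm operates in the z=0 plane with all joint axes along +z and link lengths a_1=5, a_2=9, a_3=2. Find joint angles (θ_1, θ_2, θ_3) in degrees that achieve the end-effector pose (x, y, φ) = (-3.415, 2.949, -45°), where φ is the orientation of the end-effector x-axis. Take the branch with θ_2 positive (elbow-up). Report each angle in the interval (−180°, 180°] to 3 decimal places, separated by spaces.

wrist centre = target − a_3·(cos φ, sin φ) = (-4.8292, 4.3632)
cos θ_2 = (42.3589−5²−9²)/(2·5·9) = -0.7071; θ_2 = 135.0013° (elbow-up)
β = atan2(4.3632,-4.8292) = 137.9021°; ψ = atan2(6.3638,-1.3641) = 102.0985°
θ_1 = β − ψ = 35.8036°
θ_3 = φ − θ_1 − θ_2 = 144.1951° (wrapped to (-180°,180°])

35.804 135.001 144.195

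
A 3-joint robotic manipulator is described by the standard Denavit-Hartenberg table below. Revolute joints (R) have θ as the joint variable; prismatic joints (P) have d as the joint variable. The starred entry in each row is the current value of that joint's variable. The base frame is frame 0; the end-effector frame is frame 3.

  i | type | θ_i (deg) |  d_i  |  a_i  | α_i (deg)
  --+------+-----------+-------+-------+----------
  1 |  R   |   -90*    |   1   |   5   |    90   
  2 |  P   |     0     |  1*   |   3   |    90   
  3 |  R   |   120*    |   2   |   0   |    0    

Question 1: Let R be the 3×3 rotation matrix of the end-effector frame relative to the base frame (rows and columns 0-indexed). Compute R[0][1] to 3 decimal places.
End-effector y-axis (col 1 of R) = (0.5000,0.8660,-0.0000)
R[0][1] = 0.5000

0.500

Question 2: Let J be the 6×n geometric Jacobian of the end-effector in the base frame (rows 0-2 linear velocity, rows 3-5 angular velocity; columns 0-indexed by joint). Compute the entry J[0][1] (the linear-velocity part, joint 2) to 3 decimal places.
prismatic axis z_1 = (-1.0000,-0.0000,0.0000)
J_v[:, 1] = z_1; J_ω[:, 1] = (0,0,0)
entry J[0][1] = -1.0000

-1.000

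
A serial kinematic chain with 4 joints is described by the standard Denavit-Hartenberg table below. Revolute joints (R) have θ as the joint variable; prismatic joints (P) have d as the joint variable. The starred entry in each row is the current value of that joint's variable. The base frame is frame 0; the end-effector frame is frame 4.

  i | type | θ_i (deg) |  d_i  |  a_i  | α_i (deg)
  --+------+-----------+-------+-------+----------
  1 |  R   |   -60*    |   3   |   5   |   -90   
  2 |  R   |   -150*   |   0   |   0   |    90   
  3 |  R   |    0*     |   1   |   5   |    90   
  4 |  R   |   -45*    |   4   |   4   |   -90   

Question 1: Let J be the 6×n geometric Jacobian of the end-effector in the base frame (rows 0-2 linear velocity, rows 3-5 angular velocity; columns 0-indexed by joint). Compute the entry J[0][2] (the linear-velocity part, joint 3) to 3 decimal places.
5.048

axis z_2 = (-0.2500,0.4330,-0.8660); lever o_n−o_2 = (-6.3968,3.0796,5.4977)
cross product → J_v[:, 2] = (5.0476,6.9142,2.0000)
J_ω[:, 2] = z_2
entry J[0][2] = 5.0476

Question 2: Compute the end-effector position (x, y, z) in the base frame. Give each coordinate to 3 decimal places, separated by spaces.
after link 1: o_1 = (2.5000, -4.3301, 3.0000)
after link 2: o_2 = (2.5000, -4.3301, 3.0000)
after link 3: o_3 = (0.0849, -0.1471, 4.6340)
after link 4: o_4 = (-3.8968, -1.2505, 8.4977)

-3.897 -1.251 8.498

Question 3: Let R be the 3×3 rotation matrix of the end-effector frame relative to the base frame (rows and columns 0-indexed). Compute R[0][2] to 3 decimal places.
-0.483

End-effector z-axis (col 2 of R) = (-0.4830,0.8365,-0.2588)
R[0][2] = -0.4830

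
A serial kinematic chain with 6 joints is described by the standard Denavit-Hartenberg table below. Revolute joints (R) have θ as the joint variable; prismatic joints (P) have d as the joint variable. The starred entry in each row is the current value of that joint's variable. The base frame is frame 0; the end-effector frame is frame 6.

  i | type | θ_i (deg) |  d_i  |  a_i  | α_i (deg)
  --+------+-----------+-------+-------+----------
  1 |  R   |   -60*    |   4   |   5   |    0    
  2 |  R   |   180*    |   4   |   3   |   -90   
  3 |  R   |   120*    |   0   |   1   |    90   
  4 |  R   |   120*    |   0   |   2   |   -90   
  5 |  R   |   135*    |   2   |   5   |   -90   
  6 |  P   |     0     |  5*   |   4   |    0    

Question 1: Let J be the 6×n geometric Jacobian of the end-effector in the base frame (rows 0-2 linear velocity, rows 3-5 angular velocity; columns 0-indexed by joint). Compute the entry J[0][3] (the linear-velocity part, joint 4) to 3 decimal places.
0.040

axis z_3 = (-0.4330,0.7500,-0.5000); lever o_n−o_3 = (8.5698,0.8390,-0.5064)
cross product → J_v[:, 3] = (0.0397,-4.5042,-6.7906)
J_ω[:, 3] = z_3
entry J[0][3] = 0.0397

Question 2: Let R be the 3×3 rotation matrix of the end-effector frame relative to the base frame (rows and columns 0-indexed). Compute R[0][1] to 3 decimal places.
-0.217

End-effector y-axis (col 1 of R) = (-0.2165,-0.6250,-0.7500)
R[0][1] = -0.2165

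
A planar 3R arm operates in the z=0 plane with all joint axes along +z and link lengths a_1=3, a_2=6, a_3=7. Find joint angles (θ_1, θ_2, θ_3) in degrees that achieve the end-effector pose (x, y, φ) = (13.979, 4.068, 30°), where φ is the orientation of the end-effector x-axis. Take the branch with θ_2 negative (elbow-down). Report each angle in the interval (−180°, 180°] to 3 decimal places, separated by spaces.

wrist centre = target − a_3·(cos φ, sin φ) = (7.9168, 0.5680)
cos θ_2 = (62.9987−3²−6²)/(2·3·6) = 0.5000; θ_2 = -60.0024° (elbow-down)
β = atan2(0.5680,7.9168) = 4.1037°; ψ = atan2(-5.1963,5.9998) = -40.8951°
θ_1 = β − ψ = 44.9988°
θ_3 = φ − θ_1 − θ_2 = 45.0036° (wrapped to (-180°,180°])

44.999 -60.002 45.004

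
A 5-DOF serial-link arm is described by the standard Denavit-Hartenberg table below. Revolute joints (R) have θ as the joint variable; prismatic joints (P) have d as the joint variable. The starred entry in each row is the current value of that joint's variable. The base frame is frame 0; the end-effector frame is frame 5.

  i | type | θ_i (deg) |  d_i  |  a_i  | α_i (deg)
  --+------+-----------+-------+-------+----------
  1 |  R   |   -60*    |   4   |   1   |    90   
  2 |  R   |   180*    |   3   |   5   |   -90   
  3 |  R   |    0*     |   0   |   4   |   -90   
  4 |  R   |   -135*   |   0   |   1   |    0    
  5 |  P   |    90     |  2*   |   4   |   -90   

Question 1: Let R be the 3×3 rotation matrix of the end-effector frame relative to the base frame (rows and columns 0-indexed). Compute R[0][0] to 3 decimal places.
End-effector x-axis (col 0 of R) = (-0.3536,0.6124,-0.7071)
R[0][0] = -0.3536

-0.354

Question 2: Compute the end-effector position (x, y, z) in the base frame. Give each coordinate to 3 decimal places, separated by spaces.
-5.927 8.265 0.464

after link 1: o_1 = (0.5000, -0.8660, 4.0000)
after link 2: o_2 = (-4.5981, 1.9641, 4.0000)
after link 3: o_3 = (-6.5981, 5.4282, 4.0000)
after link 4: o_4 = (-6.2445, 4.8158, 3.2929)
after link 5: o_5 = (-5.9267, 8.2653, 0.4645)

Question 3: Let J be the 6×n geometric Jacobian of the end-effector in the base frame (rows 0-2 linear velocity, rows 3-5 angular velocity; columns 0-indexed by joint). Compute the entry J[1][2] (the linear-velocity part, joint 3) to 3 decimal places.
axis z_2 = (-0.0000,0.0000,-1.0000); lever o_n−o_2 = (-1.3286,6.3012,-3.5355)
cross product → J_v[:, 2] = (6.3012,1.3286,-0.0000)
J_ω[:, 2] = z_2
entry J[1][2] = 1.3286

1.329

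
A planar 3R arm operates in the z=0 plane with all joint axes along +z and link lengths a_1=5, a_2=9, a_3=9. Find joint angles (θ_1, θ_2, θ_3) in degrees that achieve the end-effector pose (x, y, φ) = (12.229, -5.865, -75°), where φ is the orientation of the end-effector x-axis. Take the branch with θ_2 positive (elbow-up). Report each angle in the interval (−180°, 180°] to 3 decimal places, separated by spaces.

-45.000 89.999 -119.999

wrist centre = target − a_3·(cos φ, sin φ) = (9.8996, 2.8283)
cos θ_2 = (106.0021−5²−9²)/(2·5·9) = 0.0000; θ_2 = 89.9987° (elbow-up)
β = atan2(2.8283,9.8996) = 15.9447°; ψ = atan2(9.0000,5.0002) = 60.9444°
θ_1 = β − ψ = -44.9997°
θ_3 = φ − θ_1 − θ_2 = -119.9990° (wrapped to (-180°,180°])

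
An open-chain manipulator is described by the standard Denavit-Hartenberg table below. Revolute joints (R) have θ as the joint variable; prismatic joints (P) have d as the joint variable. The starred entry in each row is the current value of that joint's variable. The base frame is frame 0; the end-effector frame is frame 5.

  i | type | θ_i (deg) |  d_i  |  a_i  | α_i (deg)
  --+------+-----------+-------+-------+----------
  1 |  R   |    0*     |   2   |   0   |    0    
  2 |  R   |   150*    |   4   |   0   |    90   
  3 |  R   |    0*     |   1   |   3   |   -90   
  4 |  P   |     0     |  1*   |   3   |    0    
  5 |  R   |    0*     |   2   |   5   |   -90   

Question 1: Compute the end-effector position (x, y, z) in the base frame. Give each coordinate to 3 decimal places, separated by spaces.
after link 1: o_1 = (0.0000, 0.0000, 2.0000)
after link 2: o_2 = (0.0000, 0.0000, 6.0000)
after link 3: o_3 = (-2.0981, 2.3660, 6.0000)
after link 4: o_4 = (-4.6962, 3.8660, 7.0000)
after link 5: o_5 = (-9.0263, 6.3660, 9.0000)

-9.026 6.366 9.000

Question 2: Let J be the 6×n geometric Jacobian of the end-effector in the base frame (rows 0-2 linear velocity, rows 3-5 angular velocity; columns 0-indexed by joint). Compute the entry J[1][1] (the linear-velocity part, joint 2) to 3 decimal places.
axis z_1 = (0.0000,0.0000,1.0000); lever o_n−o_1 = (-9.0263,6.3660,7.0000)
cross product → J_v[:, 1] = (-6.3660,-9.0263,0.0000)
J_ω[:, 1] = z_1
entry J[1][1] = -9.0263

-9.026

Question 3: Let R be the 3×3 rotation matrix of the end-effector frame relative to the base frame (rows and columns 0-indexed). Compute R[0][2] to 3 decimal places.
End-effector z-axis (col 2 of R) = (-0.5000,-0.8660,0.0000)
R[0][2] = -0.5000

-0.500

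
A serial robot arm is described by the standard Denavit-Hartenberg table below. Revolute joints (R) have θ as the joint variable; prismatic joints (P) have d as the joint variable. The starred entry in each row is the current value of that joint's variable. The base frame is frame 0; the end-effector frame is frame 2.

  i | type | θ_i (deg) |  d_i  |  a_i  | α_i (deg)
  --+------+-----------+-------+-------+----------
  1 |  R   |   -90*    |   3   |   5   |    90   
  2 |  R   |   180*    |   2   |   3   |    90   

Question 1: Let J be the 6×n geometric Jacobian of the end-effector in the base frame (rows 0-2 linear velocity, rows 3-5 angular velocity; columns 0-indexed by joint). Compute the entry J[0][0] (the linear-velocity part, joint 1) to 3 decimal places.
2.000

axis z_0 = ẑ; lever o_n−o_0 = (-2.0000,-2.0000,3.0000)
cross product → J_v[:, 0] = (2.0000,-2.0000,0.0000)
J_ω[:, 0] = z_0
entry J[0][0] = 2.0000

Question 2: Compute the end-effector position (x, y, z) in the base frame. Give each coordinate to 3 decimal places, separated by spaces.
after link 1: o_1 = (0.0000, -5.0000, 3.0000)
after link 2: o_2 = (-2.0000, -2.0000, 3.0000)

-2.000 -2.000 3.000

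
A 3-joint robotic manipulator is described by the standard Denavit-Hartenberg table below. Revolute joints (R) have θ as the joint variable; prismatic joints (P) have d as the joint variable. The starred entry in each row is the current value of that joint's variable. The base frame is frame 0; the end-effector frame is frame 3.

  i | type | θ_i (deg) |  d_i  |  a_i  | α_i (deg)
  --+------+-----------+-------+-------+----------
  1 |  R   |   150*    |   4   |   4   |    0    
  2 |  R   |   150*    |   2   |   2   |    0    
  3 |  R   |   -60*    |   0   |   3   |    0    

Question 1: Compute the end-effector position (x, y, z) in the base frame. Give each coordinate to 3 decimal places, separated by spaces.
-3.964 -2.330 6.000

after link 1: o_1 = (-3.4641, 2.0000, 4.0000)
after link 2: o_2 = (-2.4641, 0.2679, 6.0000)
after link 3: o_3 = (-3.9641, -2.3301, 6.0000)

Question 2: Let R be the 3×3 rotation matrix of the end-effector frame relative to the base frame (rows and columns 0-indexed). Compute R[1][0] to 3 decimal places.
End-effector x-axis (col 0 of R) = (-0.5000,-0.8660,0.0000)
R[1][0] = -0.8660

-0.866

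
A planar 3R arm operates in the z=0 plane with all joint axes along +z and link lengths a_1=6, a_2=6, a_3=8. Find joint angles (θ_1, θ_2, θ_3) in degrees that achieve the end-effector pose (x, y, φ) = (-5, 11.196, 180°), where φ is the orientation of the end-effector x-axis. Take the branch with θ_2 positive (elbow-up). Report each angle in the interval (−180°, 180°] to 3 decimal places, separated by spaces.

59.997 30.005 89.997

wrist centre = target − a_3·(cos φ, sin φ) = (3.0000, 11.1960)
cos θ_2 = (134.3504−6²−6²)/(2·6·6) = 0.8660; θ_2 = 30.0054° (elbow-up)
β = atan2(11.1960,3.0000) = 74.9998°; ψ = atan2(3.0005,11.1959) = 15.0027°
θ_1 = β − ψ = 59.9971°
θ_3 = φ − θ_1 − θ_2 = 89.9975° (wrapped to (-180°,180°])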